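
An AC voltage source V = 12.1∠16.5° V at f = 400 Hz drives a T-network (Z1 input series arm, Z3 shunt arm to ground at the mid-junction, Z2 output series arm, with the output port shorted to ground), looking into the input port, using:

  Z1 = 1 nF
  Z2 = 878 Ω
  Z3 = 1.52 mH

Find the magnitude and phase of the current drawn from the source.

Step 1 — Angular frequency: ω = 2π·f = 2π·400 = 2513 rad/s.
Step 2 — Component impedances:
  Z1: Z = 1/(jωC) = -j/(ω·C) = 0 - j3.979e+05 Ω
  Z2: Z = R = 878 Ω
  Z3: Z = jωL = j·2513·0.00152 = 0 + j3.82 Ω
Step 3 — With the output port shorted to ground, the output series arm Z2 runs from the junction to ground; the shunt arm Z3 also runs from the junction to ground. They appear in parallel: Z3 || Z2 = 0.01662 + j3.82 Ω.
Step 4 — Series with input arm Z1: Z_in = Z1 + (Z3 || Z2) = 0.01662 - j3.979e+05 Ω = 3.979e+05∠-90.0° Ω.
Step 5 — Source phasor: V = 12.1∠16.5° V = 11.6 + j3.437 V.
Step 6 — Ohm's law: I = V / Z_total = (11.6 + j3.437) / (0.01662 - j3.979e+05) = -8.637e-06 + j2.916e-05 A.
Step 7 — Convert to polar: |I| = 3.041e-05 A, ∠I = 106.5°.

I = 3.041e-05∠106.5° A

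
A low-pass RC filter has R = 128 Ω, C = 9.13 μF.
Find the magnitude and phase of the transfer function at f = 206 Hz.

Step 1 — Angular frequency: ω = 2π·206 = 1294 rad/s.
Step 2 — Transfer function: H(jω) = 1/(1 + jωRC).
Step 3 — Denominator: 1 + jωRC = 1 + j·1294·128·9.13e-06 = 1 + j1.513.
Step 4 — H = 0.3041 - j0.46.
Step 5 — Magnitude: |H| = 0.5515 (-5.2 dB); phase: φ = -56.5°.

|H| = 0.5515 (-5.2 dB), φ = -56.5°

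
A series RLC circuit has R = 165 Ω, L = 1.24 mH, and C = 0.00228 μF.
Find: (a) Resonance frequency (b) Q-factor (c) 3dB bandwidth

Step 1 — Resonance condition Im(Z)=0 gives ω₀ = 1/√(LC).
Step 2 — ω₀ = 1/√(0.00124·2.28e-09) = 5.947e+05 rad/s.
Step 3 — f₀ = ω₀/(2π) = 9.465e+04 Hz.
Step 4 — Series Q: Q = ω₀L/R = 5.947e+05·0.00124/165 = 4.47.
Step 5 — 3dB bandwidth: Δω = ω₀/Q = 1.331e+05 rad/s; BW = Δω/(2π) = 2.118e+04 Hz.

(a) f₀ = 9.465e+04 Hz  (b) Q = 4.47  (c) BW = 2.118e+04 Hz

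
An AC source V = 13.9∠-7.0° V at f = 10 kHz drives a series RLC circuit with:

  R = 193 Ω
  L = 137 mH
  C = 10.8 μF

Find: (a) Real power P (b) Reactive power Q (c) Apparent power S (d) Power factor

Step 1 — Angular frequency: ω = 2π·f = 2π·1e+04 = 6.283e+04 rad/s.
Step 2 — Component impedances:
  R: Z = R = 193 Ω
  L: Z = jωL = j·6.283e+04·0.137 = 0 + j8608 Ω
  C: Z = 1/(jωC) = -j/(ω·C) = 0 - j1.474 Ω
Step 3 — Series combination: Z_total = R + L + C = 193 + j8606 Ω = 8609∠88.7° Ω.
Step 4 — Source phasor: V = 13.9∠-7.0° V = 13.8 - j1.694 V.
Step 5 — Current: I = V / Z = -0.0001608 - j0.001607 A = 0.001615∠-95.7° A.
Step 6 — Complex power: S = V·I* = 0.0005032 + j0.02244 VA.
Step 7 — Real power: P = Re(S) = 0.0005032 W.
Step 8 — Reactive power: Q = Im(S) = 0.02244 VAR.
Step 9 — Apparent power: |S| = 0.02244 VA.
Step 10 — Power factor: PF = P/|S| = 0.02242 (lagging).

(a) P = 0.0005032 W  (b) Q = 0.02244 VAR  (c) S = 0.02244 VA  (d) PF = 0.02242 (lagging)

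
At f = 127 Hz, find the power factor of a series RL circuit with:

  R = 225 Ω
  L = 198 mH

Step 1 — Angular frequency: ω = 2π·f = 2π·127 = 798 rad/s.
Step 2 — Component impedances:
  R: Z = R = 225 Ω
  L: Z = jωL = j·798·0.198 = 0 + j158 Ω
Step 3 — Series combination: Z_total = R + L = 225 + j158 Ω = 274.9∠35.1° Ω.
Step 4 — Power factor: PF = cos(φ) = Re(Z)/|Z| = 225/274.93 = 0.8184.
Step 5 — Type: Im(Z) = 158 ⇒ lagging (phase φ = 35.1°).

PF = 0.8184 (lagging, φ = 35.1°)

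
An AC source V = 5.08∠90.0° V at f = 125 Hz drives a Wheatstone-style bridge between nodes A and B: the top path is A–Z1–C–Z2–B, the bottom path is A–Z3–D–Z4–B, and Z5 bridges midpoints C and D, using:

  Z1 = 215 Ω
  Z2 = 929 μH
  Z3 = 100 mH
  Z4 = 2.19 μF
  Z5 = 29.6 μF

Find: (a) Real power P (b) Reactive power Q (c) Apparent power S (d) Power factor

Step 1 — Angular frequency: ω = 2π·f = 2π·125 = 785.4 rad/s.
Step 2 — Component impedances:
  Z1: Z = R = 215 Ω
  Z2: Z = jωL = j·785.4·0.000929 = 0 + j0.7296 Ω
  Z3: Z = jωL = j·785.4·0.1 = 0 + j78.54 Ω
  Z4: Z = 1/(jωC) = -j/(ω·C) = 0 - j581.4 Ω
  Z5: Z = 1/(jωC) = -j/(ω·C) = 0 - j43.01 Ω
Step 3 — Bridge requires nodal analysis (the Z5 bridge couples midpoints C and D, so the two paths cannot be reduced to a simple series/parallel combination). Setting node B to ground and injecting 1 A at node A, the 3-node admittance system at A, C, D solves to V_A = Z_AB = 6.66 + j37.93 Ω = 38.51∠80.0° Ω.
Step 4 — Source phasor: V = 5.08∠90.0° V = 0 + j5.08 V.
Step 5 — Current: I = V / Z = 0.1299 + j0.02281 A = 0.1319∠10.0° A.
Step 6 — Complex power: S = V·I* = 0.1159 + j0.66 VA.
Step 7 — Real power: P = Re(S) = 0.1159 W.
Step 8 — Reactive power: Q = Im(S) = 0.66 VAR.
Step 9 — Apparent power: |S| = 0.6701 VA.
Step 10 — Power factor: PF = P/|S| = 0.1729 (lagging).

(a) P = 0.1159 W  (b) Q = 0.66 VAR  (c) S = 0.6701 VA  (d) PF = 0.1729 (lagging)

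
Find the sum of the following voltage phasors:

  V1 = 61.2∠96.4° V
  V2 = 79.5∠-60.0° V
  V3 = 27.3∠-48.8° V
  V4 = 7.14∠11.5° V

Step 1 — Convert each phasor to rectangular form:
  V1 = 61.2·(cos(96.4°) + j·sin(96.4°)) = -6.822 + j60.82 V
  V2 = 79.5·(cos(-60.0°) + j·sin(-60.0°)) = 39.75 - j68.85 V
  V3 = 27.3·(cos(-48.8°) + j·sin(-48.8°)) = 17.98 - j20.54 V
  V4 = 7.14·(cos(11.5°) + j·sin(11.5°)) = 6.997 + j1.423 V
Step 2 — Sum components: V_total = 57.91 - j27.15 V.
Step 3 — Convert to polar: |V_total| = 63.95 V, ∠V_total = -25.1°.

V_total = 63.95∠-25.1° V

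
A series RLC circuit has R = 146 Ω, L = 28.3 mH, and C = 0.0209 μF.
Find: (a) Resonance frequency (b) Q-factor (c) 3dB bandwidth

Step 1 — Resonance: ω₀ = 1/√(LC) = 1/√(0.0283·2.09e-08) = 4.112e+04 rad/s.
Step 2 — f₀ = ω₀/(2π) = 6544 Hz.
Step 3 — Series Q: Q = ω₀L/R = 4.112e+04·0.0283/146 = 7.97.
Step 4 — Bandwidth: Δω = ω₀/Q = 5159 rad/s; BW = Δω/(2π) = 821.1 Hz.

(a) f₀ = 6544 Hz  (b) Q = 7.97  (c) BW = 821.1 Hz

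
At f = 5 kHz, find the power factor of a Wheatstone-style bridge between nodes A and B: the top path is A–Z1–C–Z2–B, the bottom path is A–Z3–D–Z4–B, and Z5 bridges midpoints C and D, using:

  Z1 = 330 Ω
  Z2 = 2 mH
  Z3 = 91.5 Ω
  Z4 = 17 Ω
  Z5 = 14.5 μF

Step 1 — Angular frequency: ω = 2π·f = 2π·5000 = 3.142e+04 rad/s.
Step 2 — Component impedances:
  Z1: Z = R = 330 Ω
  Z2: Z = jωL = j·3.142e+04·0.002 = 0 + j62.83 Ω
  Z3: Z = R = 91.5 Ω
  Z4: Z = R = 17 Ω
  Z5: Z = 1/(jωC) = -j/(ω·C) = 0 - j2.195 Ω
Step 3 — Bridge requires nodal analysis (the Z5 bridge couples midpoints C and D, so the two paths cannot be reduced to a simple series/parallel combination). Setting node B to ground and injecting 1 A at node A, the 3-node admittance system at A, C, D solves to V_A = Z_AB = 87.65 + j4.382 Ω = 87.76∠2.9° Ω.
Step 4 — Power factor: PF = cos(φ) = Re(Z)/|Z| = 87.6464/87.7558 = 0.9988.
Step 5 — Type: Im(Z) = 4.382 ⇒ lagging (phase φ = 2.9°).

PF = 0.9988 (lagging, φ = 2.9°)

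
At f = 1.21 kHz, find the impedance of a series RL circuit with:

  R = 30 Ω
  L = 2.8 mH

Step 1 — Angular frequency: ω = 2π·f = 2π·1210 = 7603 rad/s.
Step 2 — Component impedances:
  R: Z = R = 30 Ω
  L: Z = jωL = j·7603·0.0028 = 0 + j21.29 Ω
Step 3 — Series combination: Z_total = R + L = 30 + j21.29 Ω = 36.79∠35.4° Ω.

Z = 30 + j21.29 Ω = 36.79∠35.4° Ω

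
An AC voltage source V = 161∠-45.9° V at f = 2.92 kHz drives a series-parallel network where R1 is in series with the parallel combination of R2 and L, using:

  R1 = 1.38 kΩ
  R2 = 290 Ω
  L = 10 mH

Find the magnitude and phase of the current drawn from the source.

Step 1 — Angular frequency: ω = 2π·f = 2π·2920 = 1.835e+04 rad/s.
Step 2 — Component impedances:
  R1: Z = R = 1380 Ω
  R2: Z = R = 290 Ω
  L: Z = jωL = j·1.835e+04·0.01 = 0 + j183.5 Ω
Step 3 — Parallel branch: R2 || L = 1/(1/R2 + 1/L) = 82.89 + j131 Ω.
Step 4 — Series with R1: Z_total = R1 + (R2 || L) = 1463 + j131 Ω = 1469∠5.1° Ω.
Step 5 — Source phasor: V = 161∠-45.9° V = 112 - j115.6 V.
Step 6 — Ohm's law: I = V / Z_total = (112 - j115.6) / (1463 + j131) = 0.06896 - j0.08521 A.
Step 7 — Convert to polar: |I| = 0.1096 A, ∠I = -51.0°.

I = 0.1096∠-51.0° A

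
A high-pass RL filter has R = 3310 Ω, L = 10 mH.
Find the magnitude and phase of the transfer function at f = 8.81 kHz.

Step 1 — Angular frequency: ω = 2π·8810 = 5.535e+04 rad/s.
Step 2 — Transfer function: H(jω) = jωL/(R + jωL).
Step 3 — Numerator jωL = j·553.5; denominator R + jωL = 3310 + j553.5.
Step 4 — H = 0.02721 + j0.1627.
Step 5 — Magnitude: |H| = 0.1649 (-15.7 dB); phase: φ = 80.5°.

|H| = 0.1649 (-15.7 dB), φ = 80.5°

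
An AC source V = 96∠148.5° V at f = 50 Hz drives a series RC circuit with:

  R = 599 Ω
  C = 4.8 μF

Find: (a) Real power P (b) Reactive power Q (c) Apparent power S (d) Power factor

Step 1 — Angular frequency: ω = 2π·f = 2π·50 = 314.2 rad/s.
Step 2 — Component impedances:
  R: Z = R = 599 Ω
  C: Z = 1/(jωC) = -j/(ω·C) = 0 - j663.1 Ω
Step 3 — Series combination: Z_total = R + C = 599 - j663.1 Ω = 893.6∠-47.9° Ω.
Step 4 — Source phasor: V = 96∠148.5° V = -81.85 + j50.16 V.
Step 5 — Current: I = V / Z = -0.1031 - j0.03035 A = 0.1074∠-163.6° A.
Step 6 — Complex power: S = V·I* = 6.913 - j7.653 VA.
Step 7 — Real power: P = Re(S) = 6.913 W.
Step 8 — Reactive power: Q = Im(S) = -7.653 VAR.
Step 9 — Apparent power: |S| = 10.31 VA.
Step 10 — Power factor: PF = P/|S| = 0.6703 (leading).

(a) P = 6.913 W  (b) Q = -7.653 VAR  (c) S = 10.31 VA  (d) PF = 0.6703 (leading)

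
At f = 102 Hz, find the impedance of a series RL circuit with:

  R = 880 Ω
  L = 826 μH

Step 1 — Angular frequency: ω = 2π·f = 2π·102 = 640.9 rad/s.
Step 2 — Component impedances:
  R: Z = R = 880 Ω
  L: Z = jωL = j·640.9·0.000826 = 0 + j0.5294 Ω
Step 3 — Series combination: Z_total = R + L = 880 + j0.5294 Ω = 880∠0.0° Ω.

Z = 880 + j0.5294 Ω = 880∠0.0° Ω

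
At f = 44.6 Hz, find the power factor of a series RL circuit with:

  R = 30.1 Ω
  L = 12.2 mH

Step 1 — Angular frequency: ω = 2π·f = 2π·44.6 = 280.2 rad/s.
Step 2 — Component impedances:
  R: Z = R = 30.1 Ω
  L: Z = jωL = j·280.2·0.0122 = 0 + j3.419 Ω
Step 3 — Series combination: Z_total = R + L = 30.1 + j3.419 Ω = 30.29∠6.5° Ω.
Step 4 — Power factor: PF = cos(φ) = Re(Z)/|Z| = 30.1/30.294 = 0.9936.
Step 5 — Type: Im(Z) = 3.419 ⇒ lagging (phase φ = 6.5°).

PF = 0.9936 (lagging, φ = 6.5°)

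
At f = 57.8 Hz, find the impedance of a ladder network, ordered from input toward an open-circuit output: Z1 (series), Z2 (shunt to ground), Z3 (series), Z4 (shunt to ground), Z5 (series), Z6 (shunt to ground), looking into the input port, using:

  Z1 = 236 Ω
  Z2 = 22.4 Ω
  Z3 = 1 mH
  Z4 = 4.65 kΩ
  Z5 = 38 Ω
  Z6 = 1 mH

Step 1 — Angular frequency: ω = 2π·f = 2π·57.8 = 363.2 rad/s.
Step 2 — Component impedances:
  Z1: Z = R = 236 Ω
  Z2: Z = R = 22.4 Ω
  Z3: Z = jωL = j·363.2·0.001 = 0 + j0.3632 Ω
  Z4: Z = R = 4650 Ω
  Z5: Z = R = 38 Ω
  Z6: Z = jωL = j·363.2·0.001 = 0 + j0.3632 Ω
Step 3 — Ladder network (open output): work backward from the far end, alternating series and parallel combinations. Z_in = 250.1 + j0.1001 Ω = 250.1∠0.0° Ω.

Z = 250.1 + j0.1001 Ω = 250.1∠0.0° Ω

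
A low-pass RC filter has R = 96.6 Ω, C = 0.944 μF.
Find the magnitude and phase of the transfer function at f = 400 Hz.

Step 1 — Angular frequency: ω = 2π·400 = 2513 rad/s.
Step 2 — Transfer function: H(jω) = 1/(1 + jωRC).
Step 3 — Denominator: 1 + jωRC = 1 + j·2513·96.6·9.44e-07 = 1 + j0.2292.
Step 4 — H = 0.9501 - j0.2177.
Step 5 — Magnitude: |H| = 0.9747 (-0.2 dB); phase: φ = -12.9°.

|H| = 0.9747 (-0.2 dB), φ = -12.9°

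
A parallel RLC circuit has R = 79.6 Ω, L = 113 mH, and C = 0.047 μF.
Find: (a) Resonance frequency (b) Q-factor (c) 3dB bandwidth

Step 1 — Resonance: ω₀ = 1/√(LC) = 1/√(0.113·4.7e-08) = 1.372e+04 rad/s.
Step 2 — f₀ = ω₀/(2π) = 2184 Hz.
Step 3 — Parallel Q: Q = R/(ω₀L) = 79.6/(1.372e+04·0.113) = 0.05134.
Step 4 — Bandwidth: Δω = ω₀/Q = 2.673e+05 rad/s; BW = Δω/(2π) = 4.254e+04 Hz.

(a) f₀ = 2184 Hz  (b) Q = 0.05134  (c) BW = 4.254e+04 Hz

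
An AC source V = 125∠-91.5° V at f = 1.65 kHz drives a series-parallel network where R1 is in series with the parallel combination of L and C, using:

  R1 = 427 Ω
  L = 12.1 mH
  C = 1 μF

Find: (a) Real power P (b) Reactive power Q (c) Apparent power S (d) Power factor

Step 1 — Angular frequency: ω = 2π·f = 2π·1650 = 1.037e+04 rad/s.
Step 2 — Component impedances:
  R1: Z = R = 427 Ω
  L: Z = jωL = j·1.037e+04·0.0121 = 0 + j125.4 Ω
  C: Z = 1/(jωC) = -j/(ω·C) = 0 - j96.46 Ω
Step 3 — Parallel branch: L || C = 1/(1/L + 1/C) = 0 - j417.4 Ω.
Step 4 — Series with R1: Z_total = R1 + (L || C) = 427 - j417.4 Ω = 597.1∠-44.4° Ω.
Step 5 — Source phasor: V = 125∠-91.5° V = -3.272 - j125 V.
Step 6 — Current: I = V / Z = 0.1424 - j0.1535 A = 0.2093∠-47.1° A.
Step 7 — Complex power: S = V·I* = 18.71 - j18.29 VA.
Step 8 — Real power: P = Re(S) = 18.71 W.
Step 9 — Reactive power: Q = Im(S) = -18.29 VAR.
Step 10 — Apparent power: |S| = 26.17 VA.
Step 11 — Power factor: PF = P/|S| = 0.7151 (leading).

(a) P = 18.71 W  (b) Q = -18.29 VAR  (c) S = 26.17 VA  (d) PF = 0.7151 (leading)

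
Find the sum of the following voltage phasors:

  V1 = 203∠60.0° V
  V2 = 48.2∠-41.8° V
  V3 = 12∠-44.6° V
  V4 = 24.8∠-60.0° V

Step 1 — Convert each phasor to rectangular form:
  V1 = 203·(cos(60.0°) + j·sin(60.0°)) = 101.5 + j175.8 V
  V2 = 48.2·(cos(-41.8°) + j·sin(-41.8°)) = 35.93 - j32.13 V
  V3 = 12·(cos(-44.6°) + j·sin(-44.6°)) = 8.544 - j8.426 V
  V4 = 24.8·(cos(-60.0°) + j·sin(-60.0°)) = 12.4 - j21.48 V
Step 2 — Sum components: V_total = 158.4 + j113.8 V.
Step 3 — Convert to polar: |V_total| = 195 V, ∠V_total = 35.7°.

V_total = 195∠35.7° V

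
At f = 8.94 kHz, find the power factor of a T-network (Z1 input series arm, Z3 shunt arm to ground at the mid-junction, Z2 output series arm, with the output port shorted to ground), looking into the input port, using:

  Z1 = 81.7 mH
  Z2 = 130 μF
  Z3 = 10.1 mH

Step 1 — Angular frequency: ω = 2π·f = 2π·8940 = 5.617e+04 rad/s.
Step 2 — Component impedances:
  Z1: Z = jωL = j·5.617e+04·0.0817 = 0 + j4589 Ω
  Z2: Z = 1/(jωC) = -j/(ω·C) = 0 - j0.1369 Ω
  Z3: Z = jωL = j·5.617e+04·0.0101 = 0 + j567.3 Ω
Step 3 — With the output port shorted to ground, the output series arm Z2 runs from the junction to ground; the shunt arm Z3 also runs from the junction to ground. They appear in parallel: Z3 || Z2 = 0 - j0.137 Ω.
Step 4 — Series with input arm Z1: Z_in = Z1 + (Z3 || Z2) = 0 + j4589 Ω = 4589∠90.0° Ω.
Step 5 — Power factor: PF = cos(φ) = Re(Z)/|Z| = 0/4589 = 0.
Step 6 — Type: Im(Z) = 4589 ⇒ lagging (phase φ = 90.0°).

PF = 0 (lagging, φ = 90.0°)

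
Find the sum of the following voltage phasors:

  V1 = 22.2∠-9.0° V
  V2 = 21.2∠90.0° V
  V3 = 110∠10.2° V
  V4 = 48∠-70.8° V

Step 1 — Convert each phasor to rectangular form:
  V1 = 22.2·(cos(-9.0°) + j·sin(-9.0°)) = 21.93 - j3.473 V
  V2 = 21.2·(cos(90.0°) + j·sin(90.0°)) = 0 + j21.2 V
  V3 = 110·(cos(10.2°) + j·sin(10.2°)) = 108.3 + j19.48 V
  V4 = 48·(cos(-70.8°) + j·sin(-70.8°)) = 15.79 - j45.33 V
Step 2 — Sum components: V_total = 146 - j8.124 V.
Step 3 — Convert to polar: |V_total| = 146.2 V, ∠V_total = -3.2°.

V_total = 146.2∠-3.2° V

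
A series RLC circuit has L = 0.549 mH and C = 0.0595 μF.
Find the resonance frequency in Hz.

Step 1 — Resonance condition Im(Z)=0 gives ω₀ = 1/√(LC).
Step 2 — ω₀ = 1/√(0.000549·5.95e-08) = 1.75e+05 rad/s.
Step 3 — f₀ = ω₀/(2π) = 2.785e+04 Hz.

f₀ = 2.785e+04 Hz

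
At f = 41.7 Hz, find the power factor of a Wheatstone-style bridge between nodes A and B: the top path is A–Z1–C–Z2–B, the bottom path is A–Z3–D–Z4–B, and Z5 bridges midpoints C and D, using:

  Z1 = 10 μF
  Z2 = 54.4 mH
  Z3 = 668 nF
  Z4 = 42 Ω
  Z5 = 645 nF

Step 1 — Angular frequency: ω = 2π·f = 2π·41.7 = 262 rad/s.
Step 2 — Component impedances:
  Z1: Z = 1/(jωC) = -j/(ω·C) = 0 - j381.7 Ω
  Z2: Z = jωL = j·262·0.0544 = 0 + j14.25 Ω
  Z3: Z = 1/(jωC) = -j/(ω·C) = 0 - j5714 Ω
  Z4: Z = R = 42 Ω
  Z5: Z = 1/(jωC) = -j/(ω·C) = 0 - j5917 Ω
Step 3 — Bridge requires nodal analysis (the Z5 bridge couples midpoints C and D, so the two paths cannot be reduced to a simple series/parallel combination). Setting node B to ground and injecting 1 A at node A, the 3-node admittance system at A, C, D solves to V_A = Z_AB = 0.142 - j345.2 Ω = 345.2∠-90.0° Ω.
Step 4 — Power factor: PF = cos(φ) = Re(Z)/|Z| = 0.14197/345.19 = 0.0004113.
Step 5 — Type: Im(Z) = -345.2 ⇒ leading (phase φ = -90.0°).

PF = 0.0004113 (leading, φ = -90.0°)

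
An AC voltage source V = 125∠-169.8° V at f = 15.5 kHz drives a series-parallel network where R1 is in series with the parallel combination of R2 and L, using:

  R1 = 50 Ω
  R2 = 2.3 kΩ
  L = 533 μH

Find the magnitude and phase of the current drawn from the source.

Step 1 — Angular frequency: ω = 2π·f = 2π·1.55e+04 = 9.739e+04 rad/s.
Step 2 — Component impedances:
  R1: Z = R = 50 Ω
  R2: Z = R = 2300 Ω
  L: Z = jωL = j·9.739e+04·0.000533 = 0 + j51.91 Ω
Step 3 — Parallel branch: R2 || L = 1/(1/R2 + 1/L) = 1.171 + j51.88 Ω.
Step 4 — Series with R1: Z_total = R1 + (R2 || L) = 51.17 + j51.88 Ω = 72.87∠45.4° Ω.
Step 5 — Source phasor: V = 125∠-169.8° V = -123 - j22.14 V.
Step 6 — Ohm's law: I = V / Z_total = (-123 - j22.14) / (51.17 + j51.88) = -1.402 + j0.9887 A.
Step 7 — Convert to polar: |I| = 1.715 A, ∠I = 144.8°.

I = 1.715∠144.8° A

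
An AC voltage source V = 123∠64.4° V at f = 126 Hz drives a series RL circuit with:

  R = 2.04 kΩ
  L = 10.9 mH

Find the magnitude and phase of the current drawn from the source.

Step 1 — Angular frequency: ω = 2π·f = 2π·126 = 791.7 rad/s.
Step 2 — Component impedances:
  R: Z = R = 2040 Ω
  L: Z = jωL = j·791.7·0.0109 = 0 + j8.629 Ω
Step 3 — Series combination: Z_total = R + L = 2040 + j8.629 Ω = 2040∠0.2° Ω.
Step 4 — Source phasor: V = 123∠64.4° V = 53.15 + j110.9 V.
Step 5 — Ohm's law: I = V / Z_total = (53.15 + j110.9) / (2040 + j8.629) = 0.02628 + j0.05426 A.
Step 6 — Convert to polar: |I| = 0.06029 A, ∠I = 64.2°.

I = 0.06029∠64.2° A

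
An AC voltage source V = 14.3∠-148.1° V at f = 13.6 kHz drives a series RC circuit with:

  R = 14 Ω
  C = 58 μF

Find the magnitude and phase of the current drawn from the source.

Step 1 — Angular frequency: ω = 2π·f = 2π·1.36e+04 = 8.545e+04 rad/s.
Step 2 — Component impedances:
  R: Z = R = 14 Ω
  C: Z = 1/(jωC) = -j/(ω·C) = 0 - j0.2018 Ω
Step 3 — Series combination: Z_total = R + C = 14 - j0.2018 Ω = 14∠-0.8° Ω.
Step 4 — Source phasor: V = 14.3∠-148.1° V = -12.14 - j7.557 V.
Step 5 — Ohm's law: I = V / Z_total = (-12.14 - j7.557) / (14 - j0.2018) = -0.8592 - j0.5521 A.
Step 6 — Convert to polar: |I| = 1.021 A, ∠I = -147.3°.

I = 1.021∠-147.3° A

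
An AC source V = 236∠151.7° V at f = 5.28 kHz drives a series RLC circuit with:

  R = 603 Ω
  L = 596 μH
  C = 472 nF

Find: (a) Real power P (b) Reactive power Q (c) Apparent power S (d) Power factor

Step 1 — Angular frequency: ω = 2π·f = 2π·5280 = 3.318e+04 rad/s.
Step 2 — Component impedances:
  R: Z = R = 603 Ω
  L: Z = jωL = j·3.318e+04·0.000596 = 0 + j19.77 Ω
  C: Z = 1/(jωC) = -j/(ω·C) = 0 - j63.86 Ω
Step 3 — Series combination: Z_total = R + L + C = 603 - j44.09 Ω = 604.6∠-4.2° Ω.
Step 4 — Source phasor: V = 236∠151.7° V = -207.8 + j111.9 V.
Step 5 — Current: I = V / Z = -0.3563 + j0.1595 A = 0.3903∠155.9° A.
Step 6 — Complex power: S = V·I* = 91.87 - j6.718 VA.
Step 7 — Real power: P = Re(S) = 91.87 W.
Step 8 — Reactive power: Q = Im(S) = -6.718 VAR.
Step 9 — Apparent power: |S| = 92.12 VA.
Step 10 — Power factor: PF = P/|S| = 0.9973 (leading).

(a) P = 91.87 W  (b) Q = -6.718 VAR  (c) S = 92.12 VA  (d) PF = 0.9973 (leading)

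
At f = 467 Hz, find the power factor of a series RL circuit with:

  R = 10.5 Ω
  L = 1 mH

Step 1 — Angular frequency: ω = 2π·f = 2π·467 = 2934 rad/s.
Step 2 — Component impedances:
  R: Z = R = 10.5 Ω
  L: Z = jωL = j·2934·0.001 = 0 + j2.934 Ω
Step 3 — Series combination: Z_total = R + L = 10.5 + j2.934 Ω = 10.9∠15.6° Ω.
Step 4 — Power factor: PF = cos(φ) = Re(Z)/|Z| = 10.5/10.902 = 0.9631.
Step 5 — Type: Im(Z) = 2.934 ⇒ lagging (phase φ = 15.6°).

PF = 0.9631 (lagging, φ = 15.6°)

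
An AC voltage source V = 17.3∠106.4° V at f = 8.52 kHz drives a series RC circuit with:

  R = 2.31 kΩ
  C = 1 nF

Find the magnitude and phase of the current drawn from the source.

Step 1 — Angular frequency: ω = 2π·f = 2π·8520 = 5.353e+04 rad/s.
Step 2 — Component impedances:
  R: Z = R = 2310 Ω
  C: Z = 1/(jωC) = -j/(ω·C) = 0 - j1.868e+04 Ω
Step 3 — Series combination: Z_total = R + C = 2310 - j1.868e+04 Ω = 1.882e+04∠-83.0° Ω.
Step 4 — Source phasor: V = 17.3∠106.4° V = -4.885 + j16.6 V.
Step 5 — Ohm's law: I = V / Z_total = (-4.885 + j16.6) / (2310 - j1.868e+04) = -0.0009069 - j0.0001493 A.
Step 6 — Convert to polar: |I| = 0.0009191 A, ∠I = -170.6°.

I = 0.0009191∠-170.6° A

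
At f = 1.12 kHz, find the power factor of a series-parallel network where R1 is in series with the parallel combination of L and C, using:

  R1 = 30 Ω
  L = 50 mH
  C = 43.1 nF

Step 1 — Angular frequency: ω = 2π·f = 2π·1120 = 7037 rad/s.
Step 2 — Component impedances:
  R1: Z = R = 30 Ω
  L: Z = jωL = j·7037·0.05 = 0 + j351.9 Ω
  C: Z = 1/(jωC) = -j/(ω·C) = 0 - j3297 Ω
Step 3 — Parallel branch: L || C = 1/(1/L + 1/C) = 0 + j393.9 Ω.
Step 4 — Series with R1: Z_total = R1 + (L || C) = 30 + j393.9 Ω = 395∠85.6° Ω.
Step 5 — Power factor: PF = cos(φ) = Re(Z)/|Z| = 30/395.04 = 0.07594.
Step 6 — Type: Im(Z) = 393.9 ⇒ lagging (phase φ = 85.6°).

PF = 0.07594 (lagging, φ = 85.6°)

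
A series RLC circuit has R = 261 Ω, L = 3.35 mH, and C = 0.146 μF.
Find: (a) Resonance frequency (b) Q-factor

Step 1 — Resonance condition Im(Z)=0 gives ω₀ = 1/√(LC).
Step 2 — ω₀ = 1/√(0.00335·1.46e-07) = 4.522e+04 rad/s.
Step 3 — f₀ = ω₀/(2π) = 7196 Hz.
Step 4 — Series Q: Q = ω₀L/R = 4.522e+04·0.00335/261 = 0.5804.

(a) f₀ = 7196 Hz  (b) Q = 0.5804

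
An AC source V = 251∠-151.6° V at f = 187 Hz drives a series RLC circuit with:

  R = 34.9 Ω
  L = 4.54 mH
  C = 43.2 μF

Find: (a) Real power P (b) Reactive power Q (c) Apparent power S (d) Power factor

Step 1 — Angular frequency: ω = 2π·f = 2π·187 = 1175 rad/s.
Step 2 — Component impedances:
  R: Z = R = 34.9 Ω
  L: Z = jωL = j·1175·0.00454 = 0 + j5.334 Ω
  C: Z = 1/(jωC) = -j/(ω·C) = 0 - j19.7 Ω
Step 3 — Series combination: Z_total = R + L + C = 34.9 - j14.37 Ω = 37.74∠-22.4° Ω.
Step 4 — Source phasor: V = 251∠-151.6° V = -220.8 - j119.4 V.
Step 5 — Current: I = V / Z = -4.206 - j5.152 A = 6.651∠-129.2° A.
Step 6 — Complex power: S = V·I* = 1544 - j635.4 VA.
Step 7 — Real power: P = Re(S) = 1544 W.
Step 8 — Reactive power: Q = Im(S) = -635.4 VAR.
Step 9 — Apparent power: |S| = 1669 VA.
Step 10 — Power factor: PF = P/|S| = 0.9247 (leading).

(a) P = 1544 W  (b) Q = -635.4 VAR  (c) S = 1669 VA  (d) PF = 0.9247 (leading)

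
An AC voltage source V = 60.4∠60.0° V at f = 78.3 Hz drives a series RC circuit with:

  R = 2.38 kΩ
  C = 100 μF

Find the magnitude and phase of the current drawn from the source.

Step 1 — Angular frequency: ω = 2π·f = 2π·78.3 = 492 rad/s.
Step 2 — Component impedances:
  R: Z = R = 2380 Ω
  C: Z = 1/(jωC) = -j/(ω·C) = 0 - j20.33 Ω
Step 3 — Series combination: Z_total = R + C = 2380 - j20.33 Ω = 2380∠-0.5° Ω.
Step 4 — Source phasor: V = 60.4∠60.0° V = 30.2 + j52.31 V.
Step 5 — Ohm's law: I = V / Z_total = (30.2 + j52.31) / (2380 - j20.33) = 0.0125 + j0.02208 A.
Step 6 — Convert to polar: |I| = 0.02538 A, ∠I = 60.5°.

I = 0.02538∠60.5° A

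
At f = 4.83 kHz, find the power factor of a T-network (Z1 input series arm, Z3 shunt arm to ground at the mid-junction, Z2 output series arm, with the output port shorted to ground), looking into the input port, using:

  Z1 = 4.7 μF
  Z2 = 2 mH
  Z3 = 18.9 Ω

Step 1 — Angular frequency: ω = 2π·f = 2π·4830 = 3.035e+04 rad/s.
Step 2 — Component impedances:
  Z1: Z = 1/(jωC) = -j/(ω·C) = 0 - j7.011 Ω
  Z2: Z = jωL = j·3.035e+04·0.002 = 0 + j60.7 Ω
  Z3: Z = R = 18.9 Ω
Step 3 — With the output port shorted to ground, the output series arm Z2 runs from the junction to ground; the shunt arm Z3 also runs from the junction to ground. They appear in parallel: Z3 || Z2 = 17.23 + j5.365 Ω.
Step 4 — Series with input arm Z1: Z_in = Z1 + (Z3 || Z2) = 17.23 - j1.646 Ω = 17.31∠-5.5° Ω.
Step 5 — Power factor: PF = cos(φ) = Re(Z)/|Z| = 17.2294/17.3078 = 0.9955.
Step 6 — Type: Im(Z) = -1.646 ⇒ leading (phase φ = -5.5°).

PF = 0.9955 (leading, φ = -5.5°)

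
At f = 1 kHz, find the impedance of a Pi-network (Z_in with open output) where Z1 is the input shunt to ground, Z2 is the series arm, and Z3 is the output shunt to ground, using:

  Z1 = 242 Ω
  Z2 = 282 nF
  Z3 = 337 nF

Step 1 — Angular frequency: ω = 2π·f = 2π·1000 = 6283 rad/s.
Step 2 — Component impedances:
  Z1: Z = R = 242 Ω
  Z2: Z = 1/(jωC) = -j/(ω·C) = 0 - j564.4 Ω
  Z3: Z = 1/(jωC) = -j/(ω·C) = 0 - j472.3 Ω
Step 3 — With open output, the series arm Z2 and the output shunt Z3 appear in series to ground: Z2 + Z3 = 0 - j1037 Ω.
Step 4 — Parallel with input shunt Z1: Z_in = Z1 || (Z2 + Z3) = 229.5 - j53.57 Ω = 235.7∠-13.1° Ω.

Z = 229.5 - j53.57 Ω = 235.7∠-13.1° Ω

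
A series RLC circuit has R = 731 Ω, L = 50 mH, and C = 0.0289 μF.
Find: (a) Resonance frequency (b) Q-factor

Step 1 — Resonance condition Im(Z)=0 gives ω₀ = 1/√(LC).
Step 2 — ω₀ = 1/√(0.05·2.89e-08) = 2.631e+04 rad/s.
Step 3 — f₀ = ω₀/(2π) = 4187 Hz.
Step 4 — Series Q: Q = ω₀L/R = 2.631e+04·0.05/731 = 1.799.

(a) f₀ = 4187 Hz  (b) Q = 1.799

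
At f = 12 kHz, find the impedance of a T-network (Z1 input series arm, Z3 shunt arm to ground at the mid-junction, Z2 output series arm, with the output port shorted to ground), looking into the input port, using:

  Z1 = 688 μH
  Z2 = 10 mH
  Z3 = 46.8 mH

Step 1 — Angular frequency: ω = 2π·f = 2π·1.2e+04 = 7.54e+04 rad/s.
Step 2 — Component impedances:
  Z1: Z = jωL = j·7.54e+04·0.000688 = 0 + j51.87 Ω
  Z2: Z = jωL = j·7.54e+04·0.01 = 0 + j754 Ω
  Z3: Z = jωL = j·7.54e+04·0.0468 = 0 + j3529 Ω
Step 3 — With the output port shorted to ground, the output series arm Z2 runs from the junction to ground; the shunt arm Z3 also runs from the junction to ground. They appear in parallel: Z3 || Z2 = 0 + j621.2 Ω.
Step 4 — Series with input arm Z1: Z_in = Z1 + (Z3 || Z2) = 0 + j673.1 Ω = 673.1∠90.0° Ω.

Z = 0 + j673.1 Ω = 673.1∠90.0° Ω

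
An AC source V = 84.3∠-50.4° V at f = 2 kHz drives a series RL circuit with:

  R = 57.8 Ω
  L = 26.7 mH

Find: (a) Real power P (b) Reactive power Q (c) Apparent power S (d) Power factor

Step 1 — Angular frequency: ω = 2π·f = 2π·2000 = 1.257e+04 rad/s.
Step 2 — Component impedances:
  R: Z = R = 57.8 Ω
  L: Z = jωL = j·1.257e+04·0.0267 = 0 + j335.5 Ω
Step 3 — Series combination: Z_total = R + L = 57.8 + j335.5 Ω = 340.5∠80.2° Ω.
Step 4 — Source phasor: V = 84.3∠-50.4° V = 53.73 - j64.95 V.
Step 5 — Current: I = V / Z = -0.1612 - j0.1879 A = 0.2476∠-130.6° A.
Step 6 — Complex power: S = V·I* = 3.544 + j20.57 VA.
Step 7 — Real power: P = Re(S) = 3.544 W.
Step 8 — Reactive power: Q = Im(S) = 20.57 VAR.
Step 9 — Apparent power: |S| = 20.87 VA.
Step 10 — Power factor: PF = P/|S| = 0.1698 (lagging).

(a) P = 3.544 W  (b) Q = 20.57 VAR  (c) S = 20.87 VA  (d) PF = 0.1698 (lagging)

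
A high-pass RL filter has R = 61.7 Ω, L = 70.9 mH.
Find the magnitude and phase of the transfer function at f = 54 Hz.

Step 1 — Angular frequency: ω = 2π·54 = 339.3 rad/s.
Step 2 — Transfer function: H(jω) = jωL/(R + jωL).
Step 3 — Numerator jωL = j·24.06; denominator R + jωL = 61.7 + j24.06.
Step 4 — H = 0.132 + j0.3384.
Step 5 — Magnitude: |H| = 0.3633 (-8.8 dB); phase: φ = 68.7°.

|H| = 0.3633 (-8.8 dB), φ = 68.7°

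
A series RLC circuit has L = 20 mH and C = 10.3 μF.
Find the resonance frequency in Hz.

Step 1 — Resonance condition Im(Z)=0 gives ω₀ = 1/√(LC).
Step 2 — ω₀ = 1/√(0.02·1.03e-05) = 2203 rad/s.
Step 3 — f₀ = ω₀/(2π) = 350.7 Hz.

f₀ = 350.7 Hz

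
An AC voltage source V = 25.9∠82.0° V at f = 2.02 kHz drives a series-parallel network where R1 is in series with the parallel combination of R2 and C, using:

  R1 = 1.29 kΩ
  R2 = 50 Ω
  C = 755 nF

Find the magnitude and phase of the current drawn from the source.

Step 1 — Angular frequency: ω = 2π·f = 2π·2020 = 1.269e+04 rad/s.
Step 2 — Component impedances:
  R1: Z = R = 1290 Ω
  R2: Z = R = 50 Ω
  C: Z = 1/(jωC) = -j/(ω·C) = 0 - j104.4 Ω
Step 3 — Parallel branch: R2 || C = 1/(1/R2 + 1/C) = 40.66 - j19.48 Ω.
Step 4 — Series with R1: Z_total = R1 + (R2 || C) = 1331 - j19.48 Ω = 1331∠-0.8° Ω.
Step 5 — Source phasor: V = 25.9∠82.0° V = 3.605 + j25.65 V.
Step 6 — Ohm's law: I = V / Z_total = (3.605 + j25.65) / (1331 - j19.48) = 0.002426 + j0.01931 A.
Step 7 — Convert to polar: |I| = 0.01946 A, ∠I = 82.8°.

I = 0.01946∠82.8° A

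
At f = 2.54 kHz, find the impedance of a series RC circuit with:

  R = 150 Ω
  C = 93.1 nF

Step 1 — Angular frequency: ω = 2π·f = 2π·2540 = 1.596e+04 rad/s.
Step 2 — Component impedances:
  R: Z = R = 150 Ω
  C: Z = 1/(jωC) = -j/(ω·C) = 0 - j673 Ω
Step 3 — Series combination: Z_total = R + C = 150 - j673 Ω = 689.5∠-77.4° Ω.

Z = 150 - j673 Ω = 689.5∠-77.4° Ω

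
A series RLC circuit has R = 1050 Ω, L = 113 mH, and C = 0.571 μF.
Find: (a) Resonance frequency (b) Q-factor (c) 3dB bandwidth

Step 1 — Resonance condition Im(Z)=0 gives ω₀ = 1/√(LC).
Step 2 — ω₀ = 1/√(0.113·5.71e-07) = 3937 rad/s.
Step 3 — f₀ = ω₀/(2π) = 626.6 Hz.
Step 4 — Series Q: Q = ω₀L/R = 3937·0.113/1050 = 0.4237.
Step 5 — 3dB bandwidth: Δω = ω₀/Q = 9292 rad/s; BW = Δω/(2π) = 1479 Hz.

(a) f₀ = 626.6 Hz  (b) Q = 0.4237  (c) BW = 1479 Hz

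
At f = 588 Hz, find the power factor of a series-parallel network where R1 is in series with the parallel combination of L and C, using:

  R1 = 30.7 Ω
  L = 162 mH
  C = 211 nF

Step 1 — Angular frequency: ω = 2π·f = 2π·588 = 3695 rad/s.
Step 2 — Component impedances:
  R1: Z = R = 30.7 Ω
  L: Z = jωL = j·3695·0.162 = 0 + j598.5 Ω
  C: Z = 1/(jωC) = -j/(ω·C) = 0 - j1283 Ω
Step 3 — Parallel branch: L || C = 1/(1/L + 1/C) = 0 + j1122 Ω.
Step 4 — Series with R1: Z_total = R1 + (L || C) = 30.7 + j1122 Ω = 1122∠88.4° Ω.
Step 5 — Power factor: PF = cos(φ) = Re(Z)/|Z| = 30.7/1122.4 = 0.02735.
Step 6 — Type: Im(Z) = 1122 ⇒ lagging (phase φ = 88.4°).

PF = 0.02735 (lagging, φ = 88.4°)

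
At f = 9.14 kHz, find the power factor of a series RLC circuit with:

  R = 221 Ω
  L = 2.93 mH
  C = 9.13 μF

Step 1 — Angular frequency: ω = 2π·f = 2π·9140 = 5.743e+04 rad/s.
Step 2 — Component impedances:
  R: Z = R = 221 Ω
  L: Z = jωL = j·5.743e+04·0.00293 = 0 + j168.3 Ω
  C: Z = 1/(jωC) = -j/(ω·C) = 0 - j1.907 Ω
Step 3 — Series combination: Z_total = R + L + C = 221 + j166.4 Ω = 276.6∠37.0° Ω.
Step 4 — Power factor: PF = cos(φ) = Re(Z)/|Z| = 221/276.62 = 0.7989.
Step 5 — Type: Im(Z) = 166.4 ⇒ lagging (phase φ = 37.0°).

PF = 0.7989 (lagging, φ = 37.0°)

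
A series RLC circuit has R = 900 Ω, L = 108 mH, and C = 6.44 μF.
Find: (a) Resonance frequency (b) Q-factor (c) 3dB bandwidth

Step 1 — Resonance: ω₀ = 1/√(LC) = 1/√(0.108·6.44e-06) = 1199 rad/s.
Step 2 — f₀ = ω₀/(2π) = 190.8 Hz.
Step 3 — Series Q: Q = ω₀L/R = 1199·0.108/900 = 0.1439.
Step 4 — Bandwidth: Δω = ω₀/Q = 8333 rad/s; BW = Δω/(2π) = 1326 Hz.

(a) f₀ = 190.8 Hz  (b) Q = 0.1439  (c) BW = 1326 Hz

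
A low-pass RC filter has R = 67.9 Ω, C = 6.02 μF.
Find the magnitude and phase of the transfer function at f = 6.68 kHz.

Step 1 — Angular frequency: ω = 2π·6680 = 4.197e+04 rad/s.
Step 2 — Transfer function: H(jω) = 1/(1 + jωRC).
Step 3 — Denominator: 1 + jωRC = 1 + j·4.197e+04·67.9·6.02e-06 = 1 + j17.16.
Step 4 — H = 0.003386 - j0.05809.
Step 5 — Magnitude: |H| = 0.05819 (-24.7 dB); phase: φ = -86.7°.

|H| = 0.05819 (-24.7 dB), φ = -86.7°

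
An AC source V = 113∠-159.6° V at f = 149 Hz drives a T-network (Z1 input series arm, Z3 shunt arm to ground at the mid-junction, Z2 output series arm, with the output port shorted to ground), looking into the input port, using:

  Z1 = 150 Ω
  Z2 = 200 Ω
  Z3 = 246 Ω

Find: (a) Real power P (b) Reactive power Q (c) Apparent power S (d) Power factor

Step 1 — Angular frequency: ω = 2π·f = 2π·149 = 936.2 rad/s.
Step 2 — Component impedances:
  Z1: Z = R = 150 Ω
  Z2: Z = R = 200 Ω
  Z3: Z = R = 246 Ω
Step 3 — With the output port shorted to ground, the output series arm Z2 runs from the junction to ground; the shunt arm Z3 also runs from the junction to ground. They appear in parallel: Z3 || Z2 = 110.3 Ω.
Step 4 — Series with input arm Z1: Z_in = Z1 + (Z3 || Z2) = 260.3 Ω = 260.3∠0.0° Ω.
Step 5 — Source phasor: V = 113∠-159.6° V = -105.9 - j39.39 V.
Step 6 — Current: I = V / Z = -0.4069 - j0.1513 A = 0.4341∠-159.6° A.
Step 7 — Complex power: S = V·I* = 49.05 VA.
Step 8 — Real power: P = Re(S) = 49.05 W.
Step 9 — Reactive power: Q = Im(S) = 0 VAR.
Step 10 — Apparent power: |S| = 49.05 VA.
Step 11 — Power factor: PF = P/|S| = 1 (unity).

(a) P = 49.05 W  (b) Q = 0 VAR  (c) S = 49.05 VA  (d) PF = 1 (unity)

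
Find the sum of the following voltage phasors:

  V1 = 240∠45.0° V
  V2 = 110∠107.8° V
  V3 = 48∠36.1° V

Step 1 — Convert each phasor to rectangular form:
  V1 = 240·(cos(45.0°) + j·sin(45.0°)) = 169.7 + j169.7 V
  V2 = 110·(cos(107.8°) + j·sin(107.8°)) = -33.63 + j104.7 V
  V3 = 48·(cos(36.1°) + j·sin(36.1°)) = 38.78 + j28.28 V
Step 2 — Sum components: V_total = 174.9 + j302.7 V.
Step 3 — Convert to polar: |V_total| = 349.6 V, ∠V_total = 60.0°.

V_total = 349.6∠60.0° V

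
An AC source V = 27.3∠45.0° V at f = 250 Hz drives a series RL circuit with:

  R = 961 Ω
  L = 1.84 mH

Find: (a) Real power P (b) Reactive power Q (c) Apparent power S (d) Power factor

Step 1 — Angular frequency: ω = 2π·f = 2π·250 = 1571 rad/s.
Step 2 — Component impedances:
  R: Z = R = 961 Ω
  L: Z = jωL = j·1571·0.00184 = 0 + j2.89 Ω
Step 3 — Series combination: Z_total = R + L = 961 + j2.89 Ω = 961∠0.2° Ω.
Step 4 — Source phasor: V = 27.3∠45.0° V = 19.3 + j19.3 V.
Step 5 — Current: I = V / Z = 0.02015 + j0.02003 A = 0.02841∠44.8° A.
Step 6 — Complex power: S = V·I* = 0.7755 + j0.002332 VA.
Step 7 — Real power: P = Re(S) = 0.7755 W.
Step 8 — Reactive power: Q = Im(S) = 0.002332 VAR.
Step 9 — Apparent power: |S| = 0.7755 VA.
Step 10 — Power factor: PF = P/|S| = 1 (lagging).

(a) P = 0.7755 W  (b) Q = 0.002332 VAR  (c) S = 0.7755 VA  (d) PF = 1 (lagging)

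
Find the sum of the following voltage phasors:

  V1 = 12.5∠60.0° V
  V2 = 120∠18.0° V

Step 1 — Convert each phasor to rectangular form:
  V1 = 12.5·(cos(60.0°) + j·sin(60.0°)) = 6.25 + j10.83 V
  V2 = 120·(cos(18.0°) + j·sin(18.0°)) = 114.1 + j37.08 V
Step 2 — Sum components: V_total = 120.4 + j47.91 V.
Step 3 — Convert to polar: |V_total| = 129.6 V, ∠V_total = 21.7°.

V_total = 129.6∠21.7° V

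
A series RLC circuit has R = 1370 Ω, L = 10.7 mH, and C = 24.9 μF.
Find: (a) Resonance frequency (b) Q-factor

Step 1 — Resonance condition Im(Z)=0 gives ω₀ = 1/√(LC).
Step 2 — ω₀ = 1/√(0.0107·2.49e-05) = 1937 rad/s.
Step 3 — f₀ = ω₀/(2π) = 308.3 Hz.
Step 4 — Series Q: Q = ω₀L/R = 1937·0.0107/1370 = 0.01513.

(a) f₀ = 308.3 Hz  (b) Q = 0.01513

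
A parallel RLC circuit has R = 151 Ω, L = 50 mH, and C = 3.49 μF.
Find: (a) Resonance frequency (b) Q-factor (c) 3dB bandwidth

Step 1 — Resonance: ω₀ = 1/√(LC) = 1/√(0.05·3.49e-06) = 2394 rad/s.
Step 2 — f₀ = ω₀/(2π) = 381 Hz.
Step 3 — Parallel Q: Q = R/(ω₀L) = 151/(2394·0.05) = 1.262.
Step 4 — Bandwidth: Δω = ω₀/Q = 1898 rad/s; BW = Δω/(2π) = 302 Hz.

(a) f₀ = 381 Hz  (b) Q = 1.262  (c) BW = 302 Hz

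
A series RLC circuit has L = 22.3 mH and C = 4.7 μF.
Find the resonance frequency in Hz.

Step 1 — Resonance condition Im(Z)=0 gives ω₀ = 1/√(LC).
Step 2 — ω₀ = 1/√(0.0223·4.7e-06) = 3089 rad/s.
Step 3 — f₀ = ω₀/(2π) = 491.6 Hz.

f₀ = 491.6 Hz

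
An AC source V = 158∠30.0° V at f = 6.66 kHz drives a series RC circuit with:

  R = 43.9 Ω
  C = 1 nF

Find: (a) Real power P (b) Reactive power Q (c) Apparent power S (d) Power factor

Step 1 — Angular frequency: ω = 2π·f = 2π·6660 = 4.185e+04 rad/s.
Step 2 — Component impedances:
  R: Z = R = 43.9 Ω
  C: Z = 1/(jωC) = -j/(ω·C) = 0 - j2.39e+04 Ω
Step 3 — Series combination: Z_total = R + C = 43.9 - j2.39e+04 Ω = 2.39e+04∠-89.9° Ω.
Step 4 — Source phasor: V = 158∠30.0° V = 136.8 + j79 V.
Step 5 — Current: I = V / Z = -0.003295 + j0.005732 A = 0.006612∠119.9° A.
Step 6 — Complex power: S = V·I* = 0.001919 - j1.045 VA.
Step 7 — Real power: P = Re(S) = 0.001919 W.
Step 8 — Reactive power: Q = Im(S) = -1.045 VAR.
Step 9 — Apparent power: |S| = 1.045 VA.
Step 10 — Power factor: PF = P/|S| = 0.001837 (leading).

(a) P = 0.001919 W  (b) Q = -1.045 VAR  (c) S = 1.045 VA  (d) PF = 0.001837 (leading)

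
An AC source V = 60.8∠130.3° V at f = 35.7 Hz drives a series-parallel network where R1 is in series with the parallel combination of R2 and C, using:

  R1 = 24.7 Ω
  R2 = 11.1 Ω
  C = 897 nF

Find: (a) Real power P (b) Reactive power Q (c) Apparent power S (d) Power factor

Step 1 — Angular frequency: ω = 2π·f = 2π·35.7 = 224.3 rad/s.
Step 2 — Component impedances:
  R1: Z = R = 24.7 Ω
  R2: Z = R = 11.1 Ω
  C: Z = 1/(jωC) = -j/(ω·C) = 0 - j4970 Ω
Step 3 — Parallel branch: R2 || C = 1/(1/R2 + 1/C) = 11.1 - j0.02479 Ω.
Step 4 — Series with R1: Z_total = R1 + (R2 || C) = 35.8 - j0.02479 Ω = 35.8∠-0.0° Ω.
Step 5 — Source phasor: V = 60.8∠130.3° V = -39.32 + j46.37 V.
Step 6 — Current: I = V / Z = -1.099 + j1.294 A = 1.698∠130.3° A.
Step 7 — Complex power: S = V·I* = 103.3 - j0.0715 VA.
Step 8 — Real power: P = Re(S) = 103.3 W.
Step 9 — Reactive power: Q = Im(S) = -0.0715 VAR.
Step 10 — Apparent power: |S| = 103.3 VA.
Step 11 — Power factor: PF = P/|S| = 1 (leading).

(a) P = 103.3 W  (b) Q = -0.0715 VAR  (c) S = 103.3 VA  (d) PF = 1 (leading)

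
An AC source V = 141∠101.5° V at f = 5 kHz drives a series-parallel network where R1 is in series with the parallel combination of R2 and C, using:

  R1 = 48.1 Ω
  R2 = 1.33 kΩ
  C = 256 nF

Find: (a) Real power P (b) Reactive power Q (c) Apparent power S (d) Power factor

Step 1 — Angular frequency: ω = 2π·f = 2π·5000 = 3.142e+04 rad/s.
Step 2 — Component impedances:
  R1: Z = R = 48.1 Ω
  R2: Z = R = 1330 Ω
  C: Z = 1/(jωC) = -j/(ω·C) = 0 - j124.3 Ω
Step 3 — Parallel branch: R2 || C = 1/(1/R2 + 1/C) = 11.52 - j123.3 Ω.
Step 4 — Series with R1: Z_total = R1 + (R2 || C) = 59.62 - j123.3 Ω = 136.9∠-64.2° Ω.
Step 5 — Source phasor: V = 141∠101.5° V = -28.11 + j138.2 V.
Step 6 — Current: I = V / Z = -0.9978 + j0.2546 A = 1.03∠165.7° A.
Step 7 — Complex power: S = V·I* = 63.22 - j130.7 VA.
Step 8 — Real power: P = Re(S) = 63.22 W.
Step 9 — Reactive power: Q = Im(S) = -130.7 VAR.
Step 10 — Apparent power: |S| = 145.2 VA.
Step 11 — Power factor: PF = P/|S| = 0.4354 (leading).

(a) P = 63.22 W  (b) Q = -130.7 VAR  (c) S = 145.2 VA  (d) PF = 0.4354 (leading)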